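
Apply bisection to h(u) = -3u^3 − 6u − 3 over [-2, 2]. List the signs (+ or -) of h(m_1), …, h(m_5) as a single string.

m = 0, h(m) = -3 (−); new bracket [-2, 0]
m = -1, h(m) = 6 (+); new bracket [-1, 0]
m = -0.5, h(m) = 0.375 (+); new bracket [-0.5, 0]
m = -0.25, h(m) = -1.4531 (−); new bracket [-0.5, -0.25]
m = -0.375, h(m) = -0.5918 (−); new bracket [-0.5, -0.375]

-++--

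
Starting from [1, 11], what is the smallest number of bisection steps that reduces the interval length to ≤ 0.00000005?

Width after n steps is 10/2^n. Need 2^n ≥ 10/0.00000005 = 200000000.
2^27 = 134217728 < 200000000 ≤ 2^28 = 268435456, so n = 28.

28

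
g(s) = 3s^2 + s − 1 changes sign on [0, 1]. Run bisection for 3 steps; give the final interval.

m = 0.5, g(m) = 0.25 (+); new bracket [0, 0.5]
m = 0.25, g(m) = -0.5625 (−); new bracket [0.25, 0.5]
m = 0.375, g(m) = -0.203125 (−); new bracket [0.375, 0.5]

[0.375, 0.5]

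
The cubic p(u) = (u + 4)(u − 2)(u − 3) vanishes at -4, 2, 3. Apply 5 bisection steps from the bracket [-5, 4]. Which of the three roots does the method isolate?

midpoint -0.5: p = 30.625 > 0 → [-5, -0.5]
midpoint -2.75: p = 34.140625 > 0 → [-5, -2.75]
midpoint -3.875: p = 5.048828 > 0 → [-5, -3.875]
midpoint -4.4375: p = -20.947 < 0 → [-4.4375, -3.875]
midpoint -4.15625: p = -6.8837 < 0 → [-4.15625, -3.875]

-4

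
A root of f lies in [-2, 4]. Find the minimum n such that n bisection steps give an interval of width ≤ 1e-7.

Width after n steps is 6/2^n. Need 2^n ≥ 6/1e-7 = 60000000.
2^25 = 33554432 < 60000000 ≤ 2^26 = 67108864, so n = 26.

26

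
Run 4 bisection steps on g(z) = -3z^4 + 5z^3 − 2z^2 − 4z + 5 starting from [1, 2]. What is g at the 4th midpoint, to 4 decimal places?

midpoint 1.5: g = -3.8125 < 0 → [1, 1.5]
midpoint 1.25: g = -0.683594 < 0 → [1, 1.25]
midpoint 1.125: g = 0.282471 > 0 → [1.125, 1.25]
midpoint 1.1875: g = -0.1631 < 0 → [1.125, 1.1875]

-0.1631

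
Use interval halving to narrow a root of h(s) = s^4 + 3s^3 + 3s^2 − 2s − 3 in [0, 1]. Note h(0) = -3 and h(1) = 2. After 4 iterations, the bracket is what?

s = 0.5 gives h = -2.8125, negative; keep [0.5, 1]
s = 0.75 gives h = -1.230469, negative; keep [0.75, 1]
s = 0.875 gives h = 0.142822, positive; keep [0.75, 0.875]
s = 0.8125 gives h = -0.5996, negative; keep [0.8125, 0.875]

[0.8125, 0.875]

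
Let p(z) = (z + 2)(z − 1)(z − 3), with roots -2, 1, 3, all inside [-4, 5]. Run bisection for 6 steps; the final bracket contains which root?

z = 0.5 gives p = 3.125, positive; keep [-4, 0.5]
z = -1.75 gives p = 3.265625, positive; keep [-4, -1.75]
z = -2.875 gives p = -19.919922, negative; keep [-2.875, -1.75]
z = -2.3125 gives p = -5.4993, negative; keep [-2.3125, -1.75]
z = -2.03125 gives p = -0.4766, negative; keep [-2.03125, -1.75]
z = -1.890625 gives p = 1.5462, positive; keep [-2.03125, -1.890625]

-2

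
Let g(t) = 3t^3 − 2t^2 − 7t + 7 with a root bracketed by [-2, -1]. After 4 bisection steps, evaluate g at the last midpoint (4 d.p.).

-1.2991

t = -1.5 gives g = 2.875, positive; keep [-2, -1.5]
t = -1.75 gives g = -2.953125, negative; keep [-1.75, -1.5]
t = -1.625 gives g = 0.220703, positive; keep [-1.75, -1.625]
t = -1.6875 gives g = -1.2991, negative; keep [-1.6875, -1.625]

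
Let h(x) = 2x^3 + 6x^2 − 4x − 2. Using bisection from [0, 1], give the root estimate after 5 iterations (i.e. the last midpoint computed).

m = 0.5, h(m) = -2.25 (−); new bracket [0.5, 1]
m = 0.75, h(m) = -0.78125 (−); new bracket [0.75, 1]
m = 0.875, h(m) = 0.433594 (+); new bracket [0.75, 0.875]
m = 0.8125, h(m) = -0.2163 (−); new bracket [0.8125, 0.875]
m = 0.84375, h(m) = 0.0978 (+); new bracket [0.8125, 0.84375]

0.84375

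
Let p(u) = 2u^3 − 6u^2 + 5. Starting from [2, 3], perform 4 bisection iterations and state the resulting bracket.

[2.625, 2.6875]

m = 2.5, p(m) = -1.25 (−); new bracket [2.5, 3]
m = 2.75, p(m) = 1.21875 (+); new bracket [2.5, 2.75]
m = 2.625, p(m) = -0.167969 (−); new bracket [2.625, 2.75]
m = 2.6875, p(m) = 0.4858 (+); new bracket [2.625, 2.6875]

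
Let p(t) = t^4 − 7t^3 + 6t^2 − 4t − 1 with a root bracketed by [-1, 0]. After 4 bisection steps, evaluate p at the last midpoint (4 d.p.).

p(-0.5) = 3.4375 > 0, so the root lies in [-0.5, 0]
p(-0.25) = 0.488281 > 0, so the root lies in [-0.25, 0]
p(-0.125) = -0.392334 < 0, so the root lies in [-0.25, -0.125]
p(-0.1875) = 0.0083 > 0, so the root lies in [-0.1875, -0.125]

0.0083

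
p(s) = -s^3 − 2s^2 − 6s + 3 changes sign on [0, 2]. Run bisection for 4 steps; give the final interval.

p(1) = -6 < 0, so the root lies in [0, 1]
p(0.5) = -0.625 < 0, so the root lies in [0, 0.5]
p(0.25) = 1.359375 > 0, so the root lies in [0.25, 0.5]
p(0.375) = 0.416 > 0, so the root lies in [0.375, 0.5]

[0.375, 0.5]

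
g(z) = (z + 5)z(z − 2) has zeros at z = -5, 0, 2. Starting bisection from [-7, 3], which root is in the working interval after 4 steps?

-5

midpoint -2: g = 24 > 0 → [-7, -2]
midpoint -4.5: g = 14.625 > 0 → [-7, -4.5]
midpoint -5.75: g = -33.421875 < 0 → [-5.75, -4.5]
midpoint -5.125: g = -4.5645 < 0 → [-5.125, -4.5]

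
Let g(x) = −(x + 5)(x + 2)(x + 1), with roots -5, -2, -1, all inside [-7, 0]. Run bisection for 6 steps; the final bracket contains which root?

-5

midpoint -3.5: g = -5.625 < 0 → [-7, -3.5]
midpoint -5.25: g = 3.453125 > 0 → [-5.25, -3.5]
midpoint -4.375: g = -5.009766 < 0 → [-5.25, -4.375]
midpoint -4.8125: g = -2.0105 < 0 → [-5.25, -4.8125]
midpoint -5.03125: g = 0.3819 > 0 → [-5.03125, -4.8125]
midpoint -4.921875: g = -0.8953 < 0 → [-5.03125, -4.921875]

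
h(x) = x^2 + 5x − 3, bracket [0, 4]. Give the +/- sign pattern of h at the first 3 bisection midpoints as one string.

midpoint 2: h = 11 > 0 → [0, 2]
midpoint 1: h = 3 > 0 → [0, 1]
midpoint 0.5: h = -0.25 < 0 → [0.5, 1]

++-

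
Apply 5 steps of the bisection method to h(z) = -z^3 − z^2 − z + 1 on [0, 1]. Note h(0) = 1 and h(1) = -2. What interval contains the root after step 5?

h(0.5) = 0.125 > 0, so the root lies in [0.5, 1]
h(0.75) = -0.734375 < 0, so the root lies in [0.5, 0.75]
h(0.625) = -0.259766 < 0, so the root lies in [0.5, 0.625]
h(0.5625) = -0.0569 < 0, so the root lies in [0.5, 0.5625]
h(0.53125) = 0.0366 > 0, so the root lies in [0.53125, 0.5625]

[0.53125, 0.5625]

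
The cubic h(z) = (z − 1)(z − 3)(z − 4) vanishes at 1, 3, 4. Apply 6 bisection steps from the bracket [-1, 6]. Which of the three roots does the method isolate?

1

m = 2.5, h(m) = 1.125 (+); new bracket [-1, 2.5]
m = 0.75, h(m) = -1.828125 (−); new bracket [0.75, 2.5]
m = 1.625, h(m) = 2.041016 (+); new bracket [0.75, 1.625]
m = 1.1875, h(m) = 0.9558 (+); new bracket [0.75, 1.1875]
m = 0.96875, h(m) = -0.1924 (−); new bracket [0.96875, 1.1875]
m = 1.078125, h(m) = 0.4387 (+); new bracket [0.96875, 1.078125]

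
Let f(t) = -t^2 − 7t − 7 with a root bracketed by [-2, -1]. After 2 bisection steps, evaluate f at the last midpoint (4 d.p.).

0.1875

m = -1.5, f(m) = 1.25 (+); new bracket [-1.5, -1]
m = -1.25, f(m) = 0.1875 (+); new bracket [-1.25, -1]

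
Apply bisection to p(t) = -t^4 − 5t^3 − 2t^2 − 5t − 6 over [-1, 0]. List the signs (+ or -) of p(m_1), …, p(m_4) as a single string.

t = -0.5 gives p = -3.4375, negative; keep [-1, -0.5]
t = -0.75 gives p = -1.582031, negative; keep [-1, -0.75]
t = -0.875 gives p = -0.392822, negative; keep [-1, -0.875]
t = -0.9375 gives p = 0.2771, positive; keep [-0.9375, -0.875]

---+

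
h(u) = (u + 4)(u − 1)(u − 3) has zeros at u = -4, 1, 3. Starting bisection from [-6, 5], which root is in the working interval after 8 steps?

-4

u = -0.5 gives h = 18.375, positive; keep [-6, -0.5]
u = -3.25 gives h = 19.921875, positive; keep [-6, -3.25]
u = -4.625 gives h = -26.806641, negative; keep [-4.625, -3.25]
u = -3.9375 gives h = 2.1409, positive; keep [-4.625, -3.9375]
u = -4.28125 gives h = -10.8152, negative; keep [-4.28125, -3.9375]
u = -4.109375 gives h = -3.973, negative; keep [-4.109375, -3.9375]
u = -4.0234375 gives h = -0.8269, negative; keep [-4.0234375, -3.9375]
u = -3.98046875 gives h = 0.679, positive; keep [-4.0234375, -3.98046875]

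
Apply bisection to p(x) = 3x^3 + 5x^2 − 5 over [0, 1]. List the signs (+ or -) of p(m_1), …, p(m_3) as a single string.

m = 0.5, p(m) = -3.375 (−); new bracket [0.5, 1]
m = 0.75, p(m) = -0.921875 (−); new bracket [0.75, 1]
m = 0.875, p(m) = 0.837891 (+); new bracket [0.75, 0.875]

--+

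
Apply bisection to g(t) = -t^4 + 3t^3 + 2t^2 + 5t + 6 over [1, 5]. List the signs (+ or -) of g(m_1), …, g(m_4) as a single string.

midpoint 3: g = 39 > 0 → [3, 5]
midpoint 4: g = -6 < 0 → [3, 4]
midpoint 3.5: g = 26.5625 > 0 → [3.5, 4]
midpoint 3.75: g = 13.3242 > 0 → [3.75, 4]

+-++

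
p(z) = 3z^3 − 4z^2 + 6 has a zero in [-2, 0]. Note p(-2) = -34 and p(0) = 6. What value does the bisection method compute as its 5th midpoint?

p(-1) = -1 < 0, so the root lies in [-1, 0]
p(-0.5) = 4.625 > 0, so the root lies in [-1, -0.5]
p(-0.75) = 2.484375 > 0, so the root lies in [-1, -0.75]
p(-0.875) = 0.9277 > 0, so the root lies in [-1, -0.875]
p(-0.9375) = 0.0125 > 0, so the root lies in [-1, -0.9375]

-0.9375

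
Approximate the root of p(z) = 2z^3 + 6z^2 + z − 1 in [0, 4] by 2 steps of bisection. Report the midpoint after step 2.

p(2) = 41 > 0, so the root lies in [0, 2]
p(1) = 8 > 0, so the root lies in [0, 1]

1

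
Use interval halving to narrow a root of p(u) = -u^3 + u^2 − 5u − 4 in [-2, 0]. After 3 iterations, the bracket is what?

[-0.75, -0.5]

p(-1) = 3 > 0, so the root lies in [-1, 0]
p(-0.5) = -1.125 < 0, so the root lies in [-1, -0.5]
p(-0.75) = 0.734375 > 0, so the root lies in [-0.75, -0.5]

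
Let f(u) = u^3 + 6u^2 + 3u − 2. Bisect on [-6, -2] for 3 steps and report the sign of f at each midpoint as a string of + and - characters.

midpoint -4: f = 18 > 0 → [-6, -4]
midpoint -5: f = 8 > 0 → [-6, -5]
midpoint -5.5: f = -3.375 < 0 → [-5.5, -5]

++-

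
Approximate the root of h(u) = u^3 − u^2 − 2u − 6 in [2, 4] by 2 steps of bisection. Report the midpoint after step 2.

2.5

h(3) = 6 > 0, so the root lies in [2, 3]
h(2.5) = -1.625 < 0, so the root lies in [2.5, 3]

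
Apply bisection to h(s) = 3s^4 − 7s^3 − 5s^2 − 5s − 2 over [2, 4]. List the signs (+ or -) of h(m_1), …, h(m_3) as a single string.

m = 3, h(m) = -8 (−); new bracket [3, 4]
m = 3.5, h(m) = 69.3125 (+); new bracket [3, 3.5]
m = 3.25, h(m) = 23.339844 (+); new bracket [3, 3.25]

-++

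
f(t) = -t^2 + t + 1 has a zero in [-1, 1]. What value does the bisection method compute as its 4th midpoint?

-0.625

t = 0 gives f = 1, positive; keep [-1, 0]
t = -0.5 gives f = 0.25, positive; keep [-1, -0.5]
t = -0.75 gives f = -0.3125, negative; keep [-0.75, -0.5]
t = -0.625 gives f = -0.0156, negative; keep [-0.625, -0.5]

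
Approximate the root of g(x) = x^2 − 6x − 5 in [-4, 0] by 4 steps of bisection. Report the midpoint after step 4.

-0.75

midpoint -2: g = 11 > 0 → [-2, 0]
midpoint -1: g = 2 > 0 → [-1, 0]
midpoint -0.5: g = -1.75 < 0 → [-1, -0.5]
midpoint -0.75: g = 0.0625 > 0 → [-0.75, -0.5]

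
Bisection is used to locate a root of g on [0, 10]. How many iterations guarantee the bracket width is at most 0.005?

11

Width after n steps is 10/2^n. Need 2^n ≥ 10/0.005 = 2000.
2^10 = 1024 < 2000 ≤ 2^11 = 2048, so n = 11.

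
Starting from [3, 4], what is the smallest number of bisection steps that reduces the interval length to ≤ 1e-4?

Width after n steps is 1/2^n. Need 2^n ≥ 1/1e-4 = 10000.
2^13 = 8192 < 10000 ≤ 2^14 = 16384, so n = 14.

14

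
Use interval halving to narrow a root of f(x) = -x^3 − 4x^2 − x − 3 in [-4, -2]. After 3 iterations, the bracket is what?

midpoint -3: f = -9 < 0 → [-4, -3]
midpoint -3.5: f = -5.625 < 0 → [-4, -3.5]
midpoint -3.75: f = -2.765625 < 0 → [-4, -3.75]

[-4, -3.75]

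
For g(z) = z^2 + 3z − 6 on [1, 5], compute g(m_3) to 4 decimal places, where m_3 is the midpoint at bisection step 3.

0.7500

midpoint 3: g = 12 > 0 → [1, 3]
midpoint 2: g = 4 > 0 → [1, 2]
midpoint 1.5: g = 0.75 > 0 → [1, 1.5]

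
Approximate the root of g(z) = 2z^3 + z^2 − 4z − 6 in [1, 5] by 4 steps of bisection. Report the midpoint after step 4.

1.75

m = 3, g(m) = 45 (+); new bracket [1, 3]
m = 2, g(m) = 6 (+); new bracket [1, 2]
m = 1.5, g(m) = -3 (−); new bracket [1.5, 2]
m = 1.75, g(m) = 0.7812 (+); new bracket [1.5, 1.75]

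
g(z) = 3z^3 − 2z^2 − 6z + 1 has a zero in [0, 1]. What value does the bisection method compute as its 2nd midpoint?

z = 0.5 gives g = -2.125, negative; keep [0, 0.5]
z = 0.25 gives g = -0.578125, negative; keep [0, 0.25]

0.25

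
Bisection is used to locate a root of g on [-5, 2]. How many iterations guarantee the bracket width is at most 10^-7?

Width after n steps is 7/2^n. Need 2^n ≥ 7/10^-7 = 70000000.
2^26 = 67108864 < 70000000 ≤ 2^27 = 134217728, so n = 27.

27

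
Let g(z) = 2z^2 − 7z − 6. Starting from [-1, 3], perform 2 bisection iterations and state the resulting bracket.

g(1) = -11 < 0, so the root lies in [-1, 1]
g(0) = -6 < 0, so the root lies in [-1, 0]

[-1, 0]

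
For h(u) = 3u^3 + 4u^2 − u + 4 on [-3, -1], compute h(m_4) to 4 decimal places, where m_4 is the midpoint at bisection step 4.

midpoint -2: h = -2 < 0 → [-2, -1]
midpoint -1.5: h = 4.375 > 0 → [-2, -1.5]
midpoint -1.75: h = 1.921875 > 0 → [-2, -1.75]
midpoint -1.875: h = 0.1621 > 0 → [-2, -1.875]

0.1621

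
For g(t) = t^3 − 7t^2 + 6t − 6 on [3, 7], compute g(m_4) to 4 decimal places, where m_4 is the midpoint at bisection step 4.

2.2031

g(5) = -26 < 0, so the root lies in [5, 7]
g(6) = -6 < 0, so the root lies in [6, 7]
g(6.5) = 11.875 > 0, so the root lies in [6, 6.5]
g(6.25) = 2.2031 > 0, so the root lies in [6, 6.25]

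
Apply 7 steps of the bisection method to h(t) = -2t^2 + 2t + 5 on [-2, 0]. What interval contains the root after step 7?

h(-1) = 1 > 0, so the root lies in [-2, -1]
h(-1.5) = -2.5 < 0, so the root lies in [-1.5, -1]
h(-1.25) = -0.625 < 0, so the root lies in [-1.25, -1]
h(-1.125) = 0.2188 > 0, so the root lies in [-1.25, -1.125]
h(-1.1875) = -0.1953 < 0, so the root lies in [-1.1875, -1.125]
h(-1.15625) = 0.0137 > 0, so the root lies in [-1.1875, -1.15625]
h(-1.171875) = -0.0903 < 0, so the root lies in [-1.171875, -1.15625]

[-1.171875, -1.15625]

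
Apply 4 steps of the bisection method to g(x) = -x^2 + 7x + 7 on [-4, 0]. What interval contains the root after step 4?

[-1, -0.75]

x = -2 gives g = -11, negative; keep [-2, 0]
x = -1 gives g = -1, negative; keep [-1, 0]
x = -0.5 gives g = 3.25, positive; keep [-1, -0.5]
x = -0.75 gives g = 1.1875, positive; keep [-1, -0.75]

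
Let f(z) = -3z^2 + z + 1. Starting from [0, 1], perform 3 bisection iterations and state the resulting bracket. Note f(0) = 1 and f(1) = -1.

f(0.5) = 0.75 > 0, so the root lies in [0.5, 1]
f(0.75) = 0.0625 > 0, so the root lies in [0.75, 1]
f(0.875) = -0.421875 < 0, so the root lies in [0.75, 0.875]

[0.75, 0.875]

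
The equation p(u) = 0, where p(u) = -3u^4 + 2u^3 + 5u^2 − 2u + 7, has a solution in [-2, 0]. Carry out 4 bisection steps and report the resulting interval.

midpoint -1: p = 9 > 0 → [-2, -1]
midpoint -1.5: p = -0.6875 < 0 → [-1.5, -1]
midpoint -1.25: p = 6.082031 > 0 → [-1.5, -1.25]
midpoint -1.375: p = 3.2805 > 0 → [-1.5, -1.375]

[-1.5, -1.375]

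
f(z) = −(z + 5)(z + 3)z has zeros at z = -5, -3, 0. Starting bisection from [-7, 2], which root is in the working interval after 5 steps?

0

f(-2.5) = 3.125 > 0, so the root lies in [-2.5, 2]
f(-0.25) = 3.265625 > 0, so the root lies in [-0.25, 2]
f(0.875) = -19.919922 < 0, so the root lies in [-0.25, 0.875]
f(0.3125) = -5.4993 < 0, so the root lies in [-0.25, 0.3125]
f(0.03125) = -0.4766 < 0, so the root lies in [-0.25, 0.03125]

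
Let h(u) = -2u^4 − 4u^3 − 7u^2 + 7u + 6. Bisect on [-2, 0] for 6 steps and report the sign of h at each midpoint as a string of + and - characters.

u = -1 gives h = -6, negative; keep [-1, 0]
u = -0.5 gives h = 1.125, positive; keep [-1, -0.5]
u = -0.75 gives h = -2.132812, negative; keep [-0.75, -0.5]
u = -0.625 gives h = -0.438, negative; keep [-0.625, -0.5]
u = -0.5625 gives h = 0.3593, positive; keep [-0.625, -0.5625]
u = -0.59375 gives h = -0.0353, negative; keep [-0.59375, -0.5625]

-+--+-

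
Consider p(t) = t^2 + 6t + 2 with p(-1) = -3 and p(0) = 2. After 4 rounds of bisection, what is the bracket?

[-0.375, -0.3125]

p(-0.5) = -0.75 < 0, so the root lies in [-0.5, 0]
p(-0.25) = 0.5625 > 0, so the root lies in [-0.5, -0.25]
p(-0.375) = -0.109375 < 0, so the root lies in [-0.375, -0.25]
p(-0.3125) = 0.2227 > 0, so the root lies in [-0.375, -0.3125]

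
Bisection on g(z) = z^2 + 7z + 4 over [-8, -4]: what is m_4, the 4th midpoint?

-6.25

g(-6) = -2 < 0, so the root lies in [-8, -6]
g(-7) = 4 > 0, so the root lies in [-7, -6]
g(-6.5) = 0.75 > 0, so the root lies in [-6.5, -6]
g(-6.25) = -0.6875 < 0, so the root lies in [-6.5, -6.25]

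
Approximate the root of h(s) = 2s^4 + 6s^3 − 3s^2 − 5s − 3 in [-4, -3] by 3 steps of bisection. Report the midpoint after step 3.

-3.375

midpoint -3.5: h = 20.625 > 0 → [-3.5, -3]
midpoint -3.25: h = -1.273438 < 0 → [-3.5, -3.25]
midpoint -3.375: h = 8.535645 > 0 → [-3.375, -3.25]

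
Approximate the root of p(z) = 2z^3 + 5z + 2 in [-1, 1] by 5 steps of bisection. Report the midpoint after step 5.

-0.4375

m = 0, p(m) = 2 (+); new bracket [-1, 0]
m = -0.5, p(m) = -0.75 (−); new bracket [-0.5, 0]
m = -0.25, p(m) = 0.71875 (+); new bracket [-0.5, -0.25]
m = -0.375, p(m) = 0.0195 (+); new bracket [-0.5, -0.375]
m = -0.4375, p(m) = -0.355 (−); new bracket [-0.4375, -0.375]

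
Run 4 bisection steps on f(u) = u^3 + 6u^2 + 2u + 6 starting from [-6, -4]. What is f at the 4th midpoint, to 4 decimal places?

-1.4355

u = -5 gives f = 21, positive; keep [-6, -5]
u = -5.5 gives f = 10.125, positive; keep [-6, -5.5]
u = -5.75 gives f = 2.765625, positive; keep [-6, -5.75]
u = -5.875 gives f = -1.4355, negative; keep [-5.875, -5.75]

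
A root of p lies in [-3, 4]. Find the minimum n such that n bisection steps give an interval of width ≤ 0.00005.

18

Width after n steps is 7/2^n. Need 2^n ≥ 7/0.00005 = 140000.
2^17 = 131072 < 140000 ≤ 2^18 = 262144, so n = 18.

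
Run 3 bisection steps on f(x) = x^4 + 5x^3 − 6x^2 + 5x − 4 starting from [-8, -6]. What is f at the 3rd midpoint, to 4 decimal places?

35.5508

m = -7, f(m) = 353 (+); new bracket [-7, -6]
m = -6.5, f(m) = 121.9375 (+); new bracket [-6.5, -6]
m = -6.25, f(m) = 35.550781 (+); new bracket [-6.25, -6]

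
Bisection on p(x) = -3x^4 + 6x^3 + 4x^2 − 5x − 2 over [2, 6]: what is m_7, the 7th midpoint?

midpoint 4: p = -342 < 0 → [2, 4]
midpoint 3: p = -62 < 0 → [2, 3]
midpoint 2.5: p = -12.9375 < 0 → [2, 2.5]
midpoint 2.25: p = -1.543 < 0 → [2, 2.25]
midpoint 2.125: p = 1.8391 > 0 → [2.125, 2.25]
midpoint 2.1875: p = 0.3151 > 0 → [2.1875, 2.25]
midpoint 2.21875: p = -0.5703 < 0 → [2.1875, 2.21875]

2.21875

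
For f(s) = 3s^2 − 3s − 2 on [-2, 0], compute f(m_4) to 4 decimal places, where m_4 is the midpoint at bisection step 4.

f(-1) = 4 > 0, so the root lies in [-1, 0]
f(-0.5) = 0.25 > 0, so the root lies in [-0.5, 0]
f(-0.25) = -1.0625 < 0, so the root lies in [-0.5, -0.25]
f(-0.375) = -0.4531 < 0, so the root lies in [-0.5, -0.375]

-0.4531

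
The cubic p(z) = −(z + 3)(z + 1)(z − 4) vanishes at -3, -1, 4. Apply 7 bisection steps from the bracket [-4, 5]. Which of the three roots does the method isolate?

m = 0.5, p(m) = 18.375 (+); new bracket [0.5, 5]
m = 2.75, p(m) = 26.953125 (+); new bracket [2.75, 5]
m = 3.875, p(m) = 4.189453 (+); new bracket [3.875, 5]
m = 4.4375, p(m) = -17.6931 (−); new bracket [3.875, 4.4375]
m = 4.15625, p(m) = -5.7655 (−); new bracket [3.875, 4.15625]
m = 4.015625, p(m) = -0.5498 (−); new bracket [3.875, 4.015625]
m = 3.9453125, p(m) = 1.8783 (+); new bracket [3.9453125, 4.015625]

4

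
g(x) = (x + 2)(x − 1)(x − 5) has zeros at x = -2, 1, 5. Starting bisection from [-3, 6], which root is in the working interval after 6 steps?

midpoint 1.5: g = -6.125 < 0 → [1.5, 6]
midpoint 3.75: g = -19.765625 < 0 → [3.75, 6]
midpoint 4.875: g = -3.330078 < 0 → [4.875, 6]
midpoint 5.4375: g = 14.4392 > 0 → [4.875, 5.4375]
midpoint 5.15625: g = 4.6474 > 0 → [4.875, 5.15625]
midpoint 5.015625: g = 0.4402 > 0 → [4.875, 5.015625]

5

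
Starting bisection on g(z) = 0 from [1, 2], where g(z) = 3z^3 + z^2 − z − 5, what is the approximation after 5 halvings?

1.15625

g(1.5) = 5.875 > 0, so the root lies in [1, 1.5]
g(1.25) = 1.171875 > 0, so the root lies in [1, 1.25]
g(1.125) = -0.587891 < 0, so the root lies in [1.125, 1.25]
g(1.1875) = 0.2463 > 0, so the root lies in [1.125, 1.1875]
g(1.15625) = -0.1819 < 0, so the root lies in [1.15625, 1.1875]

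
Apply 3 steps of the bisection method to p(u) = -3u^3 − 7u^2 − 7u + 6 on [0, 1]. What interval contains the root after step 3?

[0.5, 0.625]

u = 0.5 gives p = 0.375, positive; keep [0.5, 1]
u = 0.75 gives p = -4.453125, negative; keep [0.5, 0.75]
u = 0.625 gives p = -1.841797, negative; keep [0.5, 0.625]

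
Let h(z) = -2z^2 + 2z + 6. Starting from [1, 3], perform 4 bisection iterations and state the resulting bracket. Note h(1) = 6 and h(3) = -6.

z = 2 gives h = 2, positive; keep [2, 3]
z = 2.5 gives h = -1.5, negative; keep [2, 2.5]
z = 2.25 gives h = 0.375, positive; keep [2.25, 2.5]
z = 2.375 gives h = -0.5312, negative; keep [2.25, 2.375]

[2.25, 2.375]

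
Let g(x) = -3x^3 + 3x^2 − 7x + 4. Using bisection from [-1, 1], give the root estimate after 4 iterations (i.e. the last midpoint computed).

midpoint 0: g = 4 > 0 → [0, 1]
midpoint 0.5: g = 0.875 > 0 → [0.5, 1]
midpoint 0.75: g = -0.828125 < 0 → [0.5, 0.75]
midpoint 0.625: g = 0.0645 > 0 → [0.625, 0.75]

0.625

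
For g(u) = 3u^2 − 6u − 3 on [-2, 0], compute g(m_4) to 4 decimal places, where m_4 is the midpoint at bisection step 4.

g(-1) = 6 > 0, so the root lies in [-1, 0]
g(-0.5) = 0.75 > 0, so the root lies in [-0.5, 0]
g(-0.25) = -1.3125 < 0, so the root lies in [-0.5, -0.25]
g(-0.375) = -0.3281 < 0, so the root lies in [-0.5, -0.375]

-0.3281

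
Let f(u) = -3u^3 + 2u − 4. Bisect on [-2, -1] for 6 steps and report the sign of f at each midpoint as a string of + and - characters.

+-++--

u = -1.5 gives f = 3.125, positive; keep [-1.5, -1]
u = -1.25 gives f = -0.640625, negative; keep [-1.5, -1.25]
u = -1.375 gives f = 1.048828, positive; keep [-1.375, -1.25]
u = -1.3125 gives f = 0.158, positive; keep [-1.3125, -1.25]
u = -1.28125 gives f = -0.2526, negative; keep [-1.3125, -1.28125]
u = -1.296875 gives f = -0.0502, negative; keep [-1.3125, -1.296875]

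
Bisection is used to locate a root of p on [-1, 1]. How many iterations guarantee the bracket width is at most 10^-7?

25

Width after n steps is 2/2^n. Need 2^n ≥ 2/10^-7 = 20000000.
2^24 = 16777216 < 20000000 ≤ 2^25 = 33554432, so n = 25.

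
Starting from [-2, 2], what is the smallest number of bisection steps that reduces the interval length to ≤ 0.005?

10

Width after n steps is 4/2^n. Need 2^n ≥ 4/0.005 = 800.
2^9 = 512 < 800 ≤ 2^10 = 1024, so n = 10.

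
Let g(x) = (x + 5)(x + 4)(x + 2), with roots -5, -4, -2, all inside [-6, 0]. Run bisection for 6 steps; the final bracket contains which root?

-2

x = -3 gives g = -2, negative; keep [-3, 0]
x = -1.5 gives g = 4.375, positive; keep [-3, -1.5]
x = -2.25 gives g = -1.203125, negative; keep [-2.25, -1.5]
x = -1.875 gives g = 0.8301, positive; keep [-2.25, -1.875]
x = -2.0625 gives g = -0.3557, negative; keep [-2.0625, -1.875]
x = -1.96875 gives g = 0.1924, positive; keep [-2.0625, -1.96875]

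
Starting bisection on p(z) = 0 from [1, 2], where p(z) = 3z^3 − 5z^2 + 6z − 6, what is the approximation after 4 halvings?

m = 1.5, p(m) = 1.875 (+); new bracket [1, 1.5]
m = 1.25, p(m) = -0.453125 (−); new bracket [1.25, 1.5]
m = 1.375, p(m) = 0.595703 (+); new bracket [1.25, 1.375]
m = 1.3125, p(m) = 0.0447 (+); new bracket [1.25, 1.3125]

1.3125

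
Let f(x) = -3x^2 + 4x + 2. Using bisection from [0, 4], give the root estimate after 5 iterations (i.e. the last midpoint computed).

midpoint 2: f = -2 < 0 → [0, 2]
midpoint 1: f = 3 > 0 → [1, 2]
midpoint 1.5: f = 1.25 > 0 → [1.5, 2]
midpoint 1.75: f = -0.1875 < 0 → [1.5, 1.75]
midpoint 1.625: f = 0.5781 > 0 → [1.625, 1.75]

1.625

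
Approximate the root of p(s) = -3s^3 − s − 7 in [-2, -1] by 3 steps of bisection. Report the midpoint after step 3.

-1.125

s = -1.5 gives p = 4.625, positive; keep [-1.5, -1]
s = -1.25 gives p = 0.109375, positive; keep [-1.25, -1]
s = -1.125 gives p = -1.603516, negative; keep [-1.25, -1.125]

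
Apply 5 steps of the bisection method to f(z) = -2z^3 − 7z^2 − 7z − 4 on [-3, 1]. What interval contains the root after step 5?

f(-1) = -2 < 0, so the root lies in [-3, -1]
f(-2) = -2 < 0, so the root lies in [-3, -2]
f(-2.5) = 1 > 0, so the root lies in [-2.5, -2]
f(-2.25) = -0.9062 < 0, so the root lies in [-2.5, -2.25]
f(-2.375) = -0.0664 < 0, so the root lies in [-2.5, -2.375]

[-2.5, -2.375]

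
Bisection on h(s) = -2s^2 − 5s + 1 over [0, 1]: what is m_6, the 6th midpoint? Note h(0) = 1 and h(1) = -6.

0.171875

s = 0.5 gives h = -2, negative; keep [0, 0.5]
s = 0.25 gives h = -0.375, negative; keep [0, 0.25]
s = 0.125 gives h = 0.34375, positive; keep [0.125, 0.25]
s = 0.1875 gives h = -0.0078, negative; keep [0.125, 0.1875]
s = 0.15625 gives h = 0.1699, positive; keep [0.15625, 0.1875]
s = 0.171875 gives h = 0.0815, positive; keep [0.171875, 0.1875]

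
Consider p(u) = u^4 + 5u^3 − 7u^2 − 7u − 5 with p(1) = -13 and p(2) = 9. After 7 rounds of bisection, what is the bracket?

m = 1.5, p(m) = -9.3125 (−); new bracket [1.5, 2]
m = 1.75, p(m) = -2.511719 (−); new bracket [1.75, 2]
m = 1.875, p(m) = 2.584229 (+); new bracket [1.75, 1.875]
m = 1.8125, p(m) = -0.1196 (−); new bracket [1.8125, 1.875]
m = 1.84375, p(m) = 1.1922 (+); new bracket [1.8125, 1.84375]
m = 1.828125, p(m) = 0.5264 (+); new bracket [1.8125, 1.828125]
m = 1.8203125, p(m) = 0.201 (+); new bracket [1.8125, 1.8203125]

[1.8125, 1.8203125]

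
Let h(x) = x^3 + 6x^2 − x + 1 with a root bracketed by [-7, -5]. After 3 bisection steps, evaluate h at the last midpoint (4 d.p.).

midpoint -6: h = 7 > 0 → [-7, -6]
midpoint -6.5: h = -13.625 < 0 → [-6.5, -6]
midpoint -6.25: h = -2.515625 < 0 → [-6.25, -6]

-2.5156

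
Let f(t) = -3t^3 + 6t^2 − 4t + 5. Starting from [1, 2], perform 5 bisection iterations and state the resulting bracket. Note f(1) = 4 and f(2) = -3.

midpoint 1.5: f = 2.375 > 0 → [1.5, 2]
midpoint 1.75: f = 0.296875 > 0 → [1.75, 2]
midpoint 1.875: f = -1.181641 < 0 → [1.75, 1.875]
midpoint 1.8125: f = -0.4021 < 0 → [1.75, 1.8125]
midpoint 1.78125: f = -0.0428 < 0 → [1.75, 1.78125]

[1.75, 1.78125]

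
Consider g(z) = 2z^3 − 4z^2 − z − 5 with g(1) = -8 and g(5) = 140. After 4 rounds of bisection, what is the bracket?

midpoint 3: g = 10 > 0 → [1, 3]
midpoint 2: g = -7 < 0 → [2, 3]
midpoint 2.5: g = -1.25 < 0 → [2.5, 3]
midpoint 2.75: g = 3.5938 > 0 → [2.5, 2.75]

[2.5, 2.75]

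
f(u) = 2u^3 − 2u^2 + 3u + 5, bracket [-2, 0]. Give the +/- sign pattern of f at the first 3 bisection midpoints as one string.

-++

u = -1 gives f = -2, negative; keep [-1, 0]
u = -0.5 gives f = 2.75, positive; keep [-1, -0.5]
u = -0.75 gives f = 0.78125, positive; keep [-1, -0.75]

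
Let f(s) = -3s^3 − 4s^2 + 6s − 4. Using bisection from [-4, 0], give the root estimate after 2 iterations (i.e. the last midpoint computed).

-3

s = -2 gives f = -8, negative; keep [-4, -2]
s = -3 gives f = 23, positive; keep [-3, -2]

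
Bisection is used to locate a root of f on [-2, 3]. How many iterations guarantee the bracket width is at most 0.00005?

17

Width after n steps is 5/2^n. Need 2^n ≥ 5/0.00005 = 100000.
2^16 = 65536 < 100000 ≤ 2^17 = 131072, so n = 17.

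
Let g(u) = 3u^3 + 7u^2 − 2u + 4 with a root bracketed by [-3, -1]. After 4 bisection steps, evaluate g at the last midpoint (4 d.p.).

-3.6816

u = -2 gives g = 12, positive; keep [-3, -2]
u = -2.5 gives g = 5.875, positive; keep [-3, -2.5]
u = -2.75 gives g = 0.046875, positive; keep [-3, -2.75]
u = -2.875 gives g = -3.6816, negative; keep [-2.875, -2.75]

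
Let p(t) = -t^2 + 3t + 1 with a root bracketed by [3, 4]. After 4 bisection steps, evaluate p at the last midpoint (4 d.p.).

-0.0352

m = 3.5, p(m) = -0.75 (−); new bracket [3, 3.5]
m = 3.25, p(m) = 0.1875 (+); new bracket [3.25, 3.5]
m = 3.375, p(m) = -0.265625 (−); new bracket [3.25, 3.375]
m = 3.3125, p(m) = -0.0352 (−); new bracket [3.25, 3.3125]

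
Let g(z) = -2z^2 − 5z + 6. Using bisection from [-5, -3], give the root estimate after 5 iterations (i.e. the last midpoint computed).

-3.4375

z = -4 gives g = -6, negative; keep [-4, -3]
z = -3.5 gives g = -1, negative; keep [-3.5, -3]
z = -3.25 gives g = 1.125, positive; keep [-3.5, -3.25]
z = -3.375 gives g = 0.0938, positive; keep [-3.5, -3.375]
z = -3.4375 gives g = -0.4453, negative; keep [-3.4375, -3.375]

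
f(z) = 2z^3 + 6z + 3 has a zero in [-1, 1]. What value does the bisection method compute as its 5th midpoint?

midpoint 0: f = 3 > 0 → [-1, 0]
midpoint -0.5: f = -0.25 < 0 → [-0.5, 0]
midpoint -0.25: f = 1.46875 > 0 → [-0.5, -0.25]
midpoint -0.375: f = 0.6445 > 0 → [-0.5, -0.375]
midpoint -0.4375: f = 0.2075 > 0 → [-0.5, -0.4375]

-0.4375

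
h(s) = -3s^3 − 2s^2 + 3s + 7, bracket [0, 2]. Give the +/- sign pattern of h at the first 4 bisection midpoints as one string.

m = 1, h(m) = 5 (+); new bracket [1, 2]
m = 1.5, h(m) = -3.125 (−); new bracket [1, 1.5]
m = 1.25, h(m) = 1.765625 (+); new bracket [1.25, 1.5]
m = 1.375, h(m) = -0.4551 (−); new bracket [1.25, 1.375]

+-+-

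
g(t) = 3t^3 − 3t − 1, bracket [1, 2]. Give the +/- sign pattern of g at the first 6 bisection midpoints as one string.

midpoint 1.5: g = 4.625 > 0 → [1, 1.5]
midpoint 1.25: g = 1.109375 > 0 → [1, 1.25]
midpoint 1.125: g = -0.103516 < 0 → [1.125, 1.25]
midpoint 1.1875: g = 0.4612 > 0 → [1.125, 1.1875]
midpoint 1.15625: g = 0.1687 > 0 → [1.125, 1.15625]
midpoint 1.140625: g = 0.0301 > 0 → [1.125, 1.140625]

++-+++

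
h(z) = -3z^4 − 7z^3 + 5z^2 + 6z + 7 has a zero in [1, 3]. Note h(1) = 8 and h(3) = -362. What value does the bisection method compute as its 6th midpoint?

h(2) = -65 < 0, so the root lies in [1, 2]
h(1.5) = -11.5625 < 0, so the root lies in [1, 1.5]
h(1.25) = 1.316406 > 0, so the root lies in [1.25, 1.5]
h(1.375) = -4.2175 < 0, so the root lies in [1.25, 1.375]
h(1.3125) = -1.2413 < 0, so the root lies in [1.25, 1.3125]
h(1.28125) = 0.0878 > 0, so the root lies in [1.28125, 1.3125]

1.28125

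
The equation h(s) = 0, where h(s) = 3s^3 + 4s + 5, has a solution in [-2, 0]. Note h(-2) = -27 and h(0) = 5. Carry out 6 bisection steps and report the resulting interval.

[-0.84375, -0.8125]

m = -1, h(m) = -2 (−); new bracket [-1, 0]
m = -0.5, h(m) = 2.625 (+); new bracket [-1, -0.5]
m = -0.75, h(m) = 0.734375 (+); new bracket [-1, -0.75]
m = -0.875, h(m) = -0.5098 (−); new bracket [-0.875, -0.75]
m = -0.8125, h(m) = 0.1409 (+); new bracket [-0.875, -0.8125]
m = -0.84375, h(m) = -0.177 (−); new bracket [-0.84375, -0.8125]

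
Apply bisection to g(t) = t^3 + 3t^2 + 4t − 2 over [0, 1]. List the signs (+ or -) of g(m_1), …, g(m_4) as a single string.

m = 0.5, g(m) = 0.875 (+); new bracket [0, 0.5]
m = 0.25, g(m) = -0.796875 (−); new bracket [0.25, 0.5]
m = 0.375, g(m) = -0.025391 (−); new bracket [0.375, 0.5]
m = 0.4375, g(m) = 0.408 (+); new bracket [0.375, 0.4375]

+--+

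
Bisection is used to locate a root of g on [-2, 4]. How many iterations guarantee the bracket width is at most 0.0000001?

Width after n steps is 6/2^n. Need 2^n ≥ 6/0.0000001 = 60000000.
2^25 = 33554432 < 60000000 ≤ 2^26 = 67108864, so n = 26.

26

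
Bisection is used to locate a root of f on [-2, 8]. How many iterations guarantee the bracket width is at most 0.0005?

Width after n steps is 10/2^n. Need 2^n ≥ 10/0.0005 = 20000.
2^14 = 16384 < 20000 ≤ 2^15 = 32768, so n = 15.

15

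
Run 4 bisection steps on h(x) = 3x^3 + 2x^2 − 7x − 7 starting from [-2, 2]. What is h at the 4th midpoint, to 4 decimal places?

h(0) = -7 < 0, so the root lies in [0, 2]
h(1) = -9 < 0, so the root lies in [1, 2]
h(1.5) = -2.875 < 0, so the root lies in [1.5, 2]
h(1.75) = 2.9531 > 0, so the root lies in [1.5, 1.75]

2.9531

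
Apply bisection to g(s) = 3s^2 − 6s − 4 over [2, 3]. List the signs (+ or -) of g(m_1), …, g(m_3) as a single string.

-++

s = 2.5 gives g = -0.25, negative; keep [2.5, 3]
s = 2.75 gives g = 2.1875, positive; keep [2.5, 2.75]
s = 2.625 gives g = 0.921875, positive; keep [2.5, 2.625]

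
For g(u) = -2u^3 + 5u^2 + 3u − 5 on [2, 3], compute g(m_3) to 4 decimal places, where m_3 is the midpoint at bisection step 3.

midpoint 2.5: g = 2.5 > 0 → [2.5, 3]
midpoint 2.75: g = -0.53125 < 0 → [2.5, 2.75]
midpoint 2.625: g = 1.152344 > 0 → [2.625, 2.75]

1.1523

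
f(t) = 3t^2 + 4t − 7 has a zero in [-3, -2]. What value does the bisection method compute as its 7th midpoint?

midpoint -2.5: f = 1.75 > 0 → [-2.5, -2]
midpoint -2.25: f = -0.8125 < 0 → [-2.5, -2.25]
midpoint -2.375: f = 0.421875 > 0 → [-2.375, -2.25]
midpoint -2.3125: f = -0.207 < 0 → [-2.375, -2.3125]
midpoint -2.34375: f = 0.1045 > 0 → [-2.34375, -2.3125]
midpoint -2.328125: f = -0.052 < 0 → [-2.34375, -2.328125]
midpoint -2.3359375: f = 0.0261 > 0 → [-2.3359375, -2.328125]

-2.3359375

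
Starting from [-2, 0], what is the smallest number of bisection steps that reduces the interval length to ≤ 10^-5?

Width after n steps is 2/2^n. Need 2^n ≥ 2/10^-5 = 200000.
2^17 = 131072 < 200000 ≤ 2^18 = 262144, so n = 18.

18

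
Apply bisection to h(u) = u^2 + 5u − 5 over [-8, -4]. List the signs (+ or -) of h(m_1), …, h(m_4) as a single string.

+---

m = -6, h(m) = 1 (+); new bracket [-6, -4]
m = -5, h(m) = -5 (−); new bracket [-6, -5]
m = -5.5, h(m) = -2.25 (−); new bracket [-6, -5.5]
m = -5.75, h(m) = -0.6875 (−); new bracket [-6, -5.75]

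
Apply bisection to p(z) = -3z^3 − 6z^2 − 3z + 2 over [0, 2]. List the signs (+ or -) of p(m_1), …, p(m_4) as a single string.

midpoint 1: p = -10 < 0 → [0, 1]
midpoint 0.5: p = -1.375 < 0 → [0, 0.5]
midpoint 0.25: p = 0.828125 > 0 → [0.25, 0.5]
midpoint 0.375: p = -0.127 < 0 → [0.25, 0.375]

--+-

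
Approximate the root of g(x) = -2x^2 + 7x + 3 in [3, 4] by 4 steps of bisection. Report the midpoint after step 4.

m = 3.5, g(m) = 3 (+); new bracket [3.5, 4]
m = 3.75, g(m) = 1.125 (+); new bracket [3.75, 4]
m = 3.875, g(m) = 0.09375 (+); new bracket [3.875, 4]
m = 3.9375, g(m) = -0.4453 (−); new bracket [3.875, 3.9375]

3.9375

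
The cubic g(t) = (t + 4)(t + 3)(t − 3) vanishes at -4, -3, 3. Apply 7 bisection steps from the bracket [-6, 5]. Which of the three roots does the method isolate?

m = -0.5, g(m) = -30.625 (−); new bracket [-0.5, 5]
m = 2.25, g(m) = -24.609375 (−); new bracket [2.25, 5]
m = 3.625, g(m) = 31.572266 (+); new bracket [2.25, 3.625]
m = 2.9375, g(m) = -2.5745 (−); new bracket [2.9375, 3.625]
m = 3.28125, g(m) = 12.8631 (+); new bracket [2.9375, 3.28125]
m = 3.109375, g(m) = 4.7506 (+); new bracket [2.9375, 3.109375]
m = 3.0234375, g(m) = 0.9915 (+); new bracket [2.9375, 3.0234375]

3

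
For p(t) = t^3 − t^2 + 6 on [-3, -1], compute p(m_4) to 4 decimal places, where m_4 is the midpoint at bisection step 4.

t = -2 gives p = -6, negative; keep [-2, -1]
t = -1.5 gives p = 0.375, positive; keep [-2, -1.5]
t = -1.75 gives p = -2.421875, negative; keep [-1.75, -1.5]
t = -1.625 gives p = -0.9316, negative; keep [-1.625, -1.5]

-0.9316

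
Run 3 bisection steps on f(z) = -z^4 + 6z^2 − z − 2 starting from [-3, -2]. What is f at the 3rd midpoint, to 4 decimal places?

midpoint -2.5: f = -1.0625 < 0 → [-2.5, -2]
midpoint -2.25: f = 4.996094 > 0 → [-2.5, -2.25]
midpoint -2.375: f = 2.4021 > 0 → [-2.5, -2.375]

2.4021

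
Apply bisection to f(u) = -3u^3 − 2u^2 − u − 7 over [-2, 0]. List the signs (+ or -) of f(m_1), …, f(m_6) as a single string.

-+----

midpoint -1: f = -5 < 0 → [-2, -1]
midpoint -1.5: f = 0.125 > 0 → [-1.5, -1]
midpoint -1.25: f = -3.015625 < 0 → [-1.5, -1.25]
midpoint -1.375: f = -1.6074 < 0 → [-1.5, -1.375]
midpoint -1.4375: f = -0.7839 < 0 → [-1.5, -1.4375]
midpoint -1.46875: f = -0.3404 < 0 → [-1.5, -1.46875]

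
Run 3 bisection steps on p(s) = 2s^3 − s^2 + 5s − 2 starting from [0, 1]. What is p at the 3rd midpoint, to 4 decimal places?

-0.1602

midpoint 0.5: p = 0.5 > 0 → [0, 0.5]
midpoint 0.25: p = -0.78125 < 0 → [0.25, 0.5]
midpoint 0.375: p = -0.160156 < 0 → [0.375, 0.5]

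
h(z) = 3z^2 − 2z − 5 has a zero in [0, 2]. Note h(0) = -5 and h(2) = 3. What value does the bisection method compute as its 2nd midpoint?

1.5

m = 1, h(m) = -4 (−); new bracket [1, 2]
m = 1.5, h(m) = -1.25 (−); new bracket [1.5, 2]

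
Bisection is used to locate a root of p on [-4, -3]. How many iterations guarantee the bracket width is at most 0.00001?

Width after n steps is 1/2^n. Need 2^n ≥ 1/0.00001 = 100000.
2^16 = 65536 < 100000 ≤ 2^17 = 131072, so n = 17.

17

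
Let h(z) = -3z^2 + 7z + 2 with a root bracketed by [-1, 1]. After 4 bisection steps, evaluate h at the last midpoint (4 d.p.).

-1.0469

h(0) = 2 > 0, so the root lies in [-1, 0]
h(-0.5) = -2.25 < 0, so the root lies in [-0.5, 0]
h(-0.25) = 0.0625 > 0, so the root lies in [-0.5, -0.25]
h(-0.375) = -1.0469 < 0, so the root lies in [-0.375, -0.25]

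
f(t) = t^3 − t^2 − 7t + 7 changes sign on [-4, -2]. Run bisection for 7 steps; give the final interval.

[-2.65625, -2.640625]

t = -3 gives f = -8, negative; keep [-3, -2]
t = -2.5 gives f = 2.625, positive; keep [-3, -2.5]
t = -2.75 gives f = -2.109375, negative; keep [-2.75, -2.5]
t = -2.625 gives f = 0.3965, positive; keep [-2.75, -2.625]
t = -2.6875 gives f = -0.821, negative; keep [-2.6875, -2.625]
t = -2.65625 gives f = -0.2035, negative; keep [-2.65625, -2.625]
t = -2.640625 gives f = 0.0987, positive; keep [-2.65625, -2.640625]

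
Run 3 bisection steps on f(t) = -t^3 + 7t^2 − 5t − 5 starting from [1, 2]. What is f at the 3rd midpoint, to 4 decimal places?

1.0684

f(1.5) = -0.125 < 0, so the root lies in [1.5, 2]
f(1.75) = 2.328125 > 0, so the root lies in [1.5, 1.75]
f(1.625) = 1.068359 > 0, so the root lies in [1.5, 1.625]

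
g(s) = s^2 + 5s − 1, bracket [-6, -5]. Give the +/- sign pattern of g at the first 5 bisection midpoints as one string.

s = -5.5 gives g = 1.75, positive; keep [-5.5, -5]
s = -5.25 gives g = 0.3125, positive; keep [-5.25, -5]
s = -5.125 gives g = -0.359375, negative; keep [-5.25, -5.125]
s = -5.1875 gives g = -0.0273, negative; keep [-5.25, -5.1875]
s = -5.21875 gives g = 0.1416, positive; keep [-5.21875, -5.1875]

++--+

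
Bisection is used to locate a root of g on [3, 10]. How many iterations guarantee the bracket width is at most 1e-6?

23

Width after n steps is 7/2^n. Need 2^n ≥ 7/1e-6 = 7000000.
2^22 = 4194304 < 7000000 ≤ 2^23 = 8388608, so n = 23.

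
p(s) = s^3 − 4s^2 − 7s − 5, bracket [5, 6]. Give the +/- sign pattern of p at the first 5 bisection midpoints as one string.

+---+

p(5.5) = 1.875 > 0, so the root lies in [5, 5.5]
p(5.25) = -7.296875 < 0, so the root lies in [5.25, 5.5]
p(5.375) = -2.900391 < 0, so the root lies in [5.375, 5.5]
p(5.4375) = -0.5608 < 0, so the root lies in [5.4375, 5.5]
p(5.46875) = 0.645 > 0, so the root lies in [5.4375, 5.46875]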